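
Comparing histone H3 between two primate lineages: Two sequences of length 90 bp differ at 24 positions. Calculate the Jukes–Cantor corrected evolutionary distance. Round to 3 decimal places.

p = 24/90 ≈ 0.266667.
d = −(3/4) ln(1 − 4p/3) = −0.75 ln(1 − 0.355556) = −0.75 ln(0.644444)
  = −0.75 × (-0.439367) = 0.329525 substitutions/site.

0.330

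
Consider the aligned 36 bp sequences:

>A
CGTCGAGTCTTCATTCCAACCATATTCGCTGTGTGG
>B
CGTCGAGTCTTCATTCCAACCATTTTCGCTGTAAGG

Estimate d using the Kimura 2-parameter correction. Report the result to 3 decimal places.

0.088

Of 36 sites, 1 differences are transitions and 2 are transversions, so P = 1/36 ≈ 0.027778 and Q = 2/36 ≈ 0.055556.
Under the Kimura two-parameter model, d = −½ ln(1 − 2P − Q) − ¼ ln(1 − 2Q).
1 − 2P − Q = 0.888888, giving −½ ln(0.888888) = 0.058892.
1 − 2Q = 0.888888, giving −¼ ln(0.888888) = 0.029446.
d = 0.058892 + 0.029446 = 0.088338.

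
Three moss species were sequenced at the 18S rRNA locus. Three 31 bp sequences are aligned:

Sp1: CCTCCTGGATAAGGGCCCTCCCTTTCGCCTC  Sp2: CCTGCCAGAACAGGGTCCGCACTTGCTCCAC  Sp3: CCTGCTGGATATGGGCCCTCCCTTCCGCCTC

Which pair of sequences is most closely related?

Sp1 and Sp3

Sp1–Sp2: 11/31 differ, p = 0.355, d = 0.481.
Sp1–Sp3: 3/31 differ, p = 0.097, d = 0.104.
Sp2–Sp3: 11/31 differ, p = 0.355, d = 0.481.
The smallest distance is between Sp1 and Sp3.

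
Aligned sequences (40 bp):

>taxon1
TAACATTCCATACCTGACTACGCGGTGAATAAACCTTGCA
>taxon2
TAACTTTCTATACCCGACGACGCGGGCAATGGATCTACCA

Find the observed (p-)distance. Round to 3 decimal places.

0.275

The sequences differ at 11 of 40 positions.
p = 11/40 = 0.275.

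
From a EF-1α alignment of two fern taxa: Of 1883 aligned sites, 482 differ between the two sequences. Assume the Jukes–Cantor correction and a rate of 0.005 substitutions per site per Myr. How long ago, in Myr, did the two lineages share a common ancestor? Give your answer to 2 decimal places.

p = 482/1883 ≈ 0.255975.
d = −(3/4) ln(1 − 4p/3) = −0.75 ln(1 − 0.3413) = −0.75 ln(0.6587)
  = −0.75 × (-0.417487) = 0.313115 substitutions/site.
Under a molecular clock d = 2μt, so t = d/(2μ) = 0.313115 / (2 × 0.005) = 31.31 Myr.

31.31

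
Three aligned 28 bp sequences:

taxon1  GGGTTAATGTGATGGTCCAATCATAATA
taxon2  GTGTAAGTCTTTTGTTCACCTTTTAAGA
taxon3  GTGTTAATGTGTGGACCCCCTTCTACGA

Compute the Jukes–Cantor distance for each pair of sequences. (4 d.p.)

taxon1–taxon2: 13/28 sites differ → p ≈ 0.464286, d = −0.75 ln(1 − 0.619048) = 0.723811 ≈ 0.7238.
taxon1–taxon3: 11/28 sites differ → p ≈ 0.392857, d = −0.75 ln(1 − 0.523809) = 0.556452 ≈ 0.5565.
taxon2–taxon3: 10/28 sites differ → p ≈ 0.357143, d = −0.75 ln(1 − 0.476191) = 0.484971 ≈ 0.4850.

d(taxon1,taxon2) = 0.7238, d(taxon1,taxon3) = 0.5565, d(taxon2,taxon3) = 0.4850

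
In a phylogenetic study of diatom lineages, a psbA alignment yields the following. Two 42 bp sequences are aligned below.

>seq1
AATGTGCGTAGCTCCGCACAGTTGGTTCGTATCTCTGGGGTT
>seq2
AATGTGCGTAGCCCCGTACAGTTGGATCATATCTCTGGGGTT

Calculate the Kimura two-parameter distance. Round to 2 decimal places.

Of 42 sites, 3 differences are transitions and 1 are transversions, so P = 3/42 ≈ 0.071429 and Q = 1/42 ≈ 0.02381.
Under the Kimura two-parameter model, d = −½ ln(1 − 2P − Q) − ¼ ln(1 − 2Q).
1 − 2P − Q = 0.833332, giving −½ ln(0.833332) = 0.091162.
1 − 2Q = 0.95238, giving −¼ ln(0.95238) = 0.012198.
d = 0.091162 + 0.012198 = 0.103360.

0.10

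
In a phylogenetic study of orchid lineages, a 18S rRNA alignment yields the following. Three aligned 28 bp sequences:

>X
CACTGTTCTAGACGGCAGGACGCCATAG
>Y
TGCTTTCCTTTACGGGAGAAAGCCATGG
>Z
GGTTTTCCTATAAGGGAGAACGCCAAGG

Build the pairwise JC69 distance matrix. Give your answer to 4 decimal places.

d(X,Y) = 0.4850, d(X,Z) = 0.5565, d(Y,Z) = 0.2524

X–Y: 10/28 sites differ → p ≈ 0.357143, d = −0.75 ln(1 − 0.476191) = 0.484971 ≈ 0.4850.
X–Z: 11/28 sites differ → p ≈ 0.392857, d = −0.75 ln(1 − 0.523809) = 0.556452 ≈ 0.5565.
Y–Z: 6/28 sites differ → p ≈ 0.214286, d = −0.75 ln(1 − 0.285715) = 0.252355 ≈ 0.2524.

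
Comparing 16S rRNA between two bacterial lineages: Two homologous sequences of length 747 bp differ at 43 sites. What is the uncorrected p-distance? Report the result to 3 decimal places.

0.058

p = 43/747 = 0.057563… ≈ 0.058 (to 3 d.p.).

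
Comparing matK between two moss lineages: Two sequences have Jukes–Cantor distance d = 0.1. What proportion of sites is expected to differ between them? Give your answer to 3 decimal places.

p = (3/4)(1 − e^(−4d/3)) = 0.75 × (1 − e^(-0.133333)) = 0.75 × (1 − 0.875174) = 0.093620.

0.094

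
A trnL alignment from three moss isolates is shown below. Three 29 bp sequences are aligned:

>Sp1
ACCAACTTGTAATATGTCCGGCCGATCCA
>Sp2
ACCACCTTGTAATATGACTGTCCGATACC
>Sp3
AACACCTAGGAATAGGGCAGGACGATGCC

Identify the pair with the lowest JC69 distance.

Sp1 and Sp2

Sp1–Sp2: 6/29 differ, p = 0.207, d = 0.242.
Sp1–Sp3: 10/29 differ, p = 0.345, d = 0.462.
Sp2–Sp3: 9/29 differ, p = 0.310, d = 0.401.
The smallest distance is between Sp1 and Sp2.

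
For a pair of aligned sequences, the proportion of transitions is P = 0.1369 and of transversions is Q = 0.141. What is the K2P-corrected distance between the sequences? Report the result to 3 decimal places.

Under the Kimura two-parameter model, d = −½ ln(1 − 2P − Q) − ¼ ln(1 − 2Q).
1 − 2P − Q = 0.5852, giving −½ ln(0.5852) = 0.267901.
1 − 2Q = 0.718, giving −¼ ln(0.718) = 0.082821.
d = 0.267901 + 0.082821 = 0.350722.

0.351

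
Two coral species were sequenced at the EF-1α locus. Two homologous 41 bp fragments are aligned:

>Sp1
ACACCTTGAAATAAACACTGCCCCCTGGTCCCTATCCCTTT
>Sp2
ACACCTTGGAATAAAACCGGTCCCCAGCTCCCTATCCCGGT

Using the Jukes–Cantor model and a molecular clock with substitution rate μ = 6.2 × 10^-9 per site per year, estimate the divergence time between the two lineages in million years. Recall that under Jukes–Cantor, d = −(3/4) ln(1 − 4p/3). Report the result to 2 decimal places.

The sequences differ at 9 of 41 sites (9, 16, 17, 19, 21, 26, 28, 39, 40), so p = 9/41 ≈ 0.219512.
d = −(3/4) ln(1 − 4p/3) = −0.75 ln(1 − 0.292683) = −0.75 ln(0.707317)
  = −0.75 × (-0.346276) = 0.259707 substitutions/site.
Under a molecular clock d = 2μt, so t = d/(2μ) = 0.259707 / (2 × 6.2 × 10^-9) = 20.94 million years.

20.94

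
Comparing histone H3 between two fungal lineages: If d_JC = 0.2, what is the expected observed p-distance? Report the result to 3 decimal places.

0.176

p = (3/4)(1 − e^(−4d/3)) = 0.75 × (1 − e^(-0.266667)) = 0.75 × (1 − 0.765928) = 0.175554.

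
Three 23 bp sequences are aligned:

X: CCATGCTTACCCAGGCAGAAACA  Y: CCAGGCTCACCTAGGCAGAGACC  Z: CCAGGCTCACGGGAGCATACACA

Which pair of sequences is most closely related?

X and Y

X–Y: 5/23 differ, p = 0.217, d = 0.257.
X–Z: 8/23 differ, p = 0.348, d = 0.467.
Y–Z: 7/23 differ, p = 0.304, d = 0.390.
The smallest distance is between X and Y.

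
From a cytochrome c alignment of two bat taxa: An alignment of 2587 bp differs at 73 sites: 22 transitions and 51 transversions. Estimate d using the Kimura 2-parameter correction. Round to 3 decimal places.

0.029

P = 22/2587 ≈ 0.008504 and Q = 51/2587 ≈ 0.019714.
Under the Kimura two-parameter model, d = −½ ln(1 − 2P − Q) − ¼ ln(1 − 2Q).
1 − 2P − Q = 0.963278, giving −½ ln(0.963278) = 0.018707.
1 − 2Q = 0.960572, giving −¼ ln(0.960572) = 0.010057.
d = 0.018707 + 0.010057 = 0.028764.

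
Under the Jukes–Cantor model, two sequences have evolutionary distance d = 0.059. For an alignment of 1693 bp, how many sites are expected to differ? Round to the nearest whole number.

96

Invert JC69: p = (3/4)(1 − e^(−4d/3)) = 0.75 × (1 − e^(-0.078667)) = 0.75 × (1 − 0.924348) = 0.056739.
Expected differing sites = pL ≈ 0.056739 × 1693 = 96.059127 ≈ 96.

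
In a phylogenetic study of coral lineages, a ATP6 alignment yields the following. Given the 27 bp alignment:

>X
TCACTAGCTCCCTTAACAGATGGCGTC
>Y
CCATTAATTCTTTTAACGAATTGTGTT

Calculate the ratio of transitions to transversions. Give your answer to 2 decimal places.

10.00

Transitions are A↔G and C↔T; transversions are all other mismatches.
Transitions: 10. Transversions: 1.
R = 10/1 = 10.00.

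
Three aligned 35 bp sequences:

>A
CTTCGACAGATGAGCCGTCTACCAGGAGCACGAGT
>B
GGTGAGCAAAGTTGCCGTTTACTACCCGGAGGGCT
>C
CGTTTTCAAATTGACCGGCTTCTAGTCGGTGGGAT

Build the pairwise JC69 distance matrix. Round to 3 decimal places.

d(A,B) = 0.868, d(A,C) = 0.868, d(B,C) = 0.572

A–B: 18/35 sites differ → p ≈ 0.514286, d = −0.75 ln(1 − 0.685715) = 0.868091 ≈ 0.868.
A–C: 18/35 sites differ → p ≈ 0.514286, d = −0.75 ln(1 − 0.685715) = 0.868091 ≈ 0.868.
B–C: 14/35 sites differ → p = 0.4, d = −0.75 ln(1 − 0.533333) = 0.571605 ≈ 0.572.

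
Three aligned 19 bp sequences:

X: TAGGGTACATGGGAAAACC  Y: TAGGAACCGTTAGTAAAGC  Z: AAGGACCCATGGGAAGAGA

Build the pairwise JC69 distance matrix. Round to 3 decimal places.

d(X,Y) = 0.618, d(X,Z) = 0.507, d(Y,Z) = 0.618

X–Y: 8/19 sites differ → p ≈ 0.421053, d = −0.75 ln(1 − 0.561404) = 0.618132 ≈ 0.618.
X–Z: 7/19 sites differ → p ≈ 0.368421, d = −0.75 ln(1 − 0.491228) = 0.506816 ≈ 0.507.
Y–Z: 8/19 sites differ → p ≈ 0.421053, d = −0.75 ln(1 − 0.561404) = 0.618132 ≈ 0.618.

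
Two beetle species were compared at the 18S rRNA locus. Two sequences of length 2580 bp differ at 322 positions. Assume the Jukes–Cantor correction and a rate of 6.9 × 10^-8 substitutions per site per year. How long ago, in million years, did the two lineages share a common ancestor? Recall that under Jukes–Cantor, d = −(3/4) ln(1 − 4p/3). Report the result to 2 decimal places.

0.99

p = 322/2580 ≈ 0.124806.
d = −(3/4) ln(1 − 4p/3) = −0.75 ln(1 − 0.166408) = −0.75 ln(0.833592)
  = −0.75 × (-0.182011) = 0.136508 substitutions/site.
Under a molecular clock d = 2μt, so t = d/(2μ) = 0.136508 / (2 × 6.9 × 10^-8) = 0.99 million years.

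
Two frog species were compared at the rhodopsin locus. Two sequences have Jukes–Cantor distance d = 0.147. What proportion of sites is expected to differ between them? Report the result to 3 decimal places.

0.133

p = (3/4)(1 − e^(−4d/3)) = 0.75 × (1 − e^(-0.196)) = 0.75 × (1 − 0.822012) = 0.133491.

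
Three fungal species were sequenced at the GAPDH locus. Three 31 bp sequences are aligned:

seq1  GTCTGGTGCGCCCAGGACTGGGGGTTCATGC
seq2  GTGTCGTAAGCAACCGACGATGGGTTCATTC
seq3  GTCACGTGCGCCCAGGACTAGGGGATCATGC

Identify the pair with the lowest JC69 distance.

seq1–seq2: 12/31 differ, p = 0.387, d = 0.544.
seq1–seq3: 4/31 differ, p = 0.129, d = 0.142.
seq2–seq3: 12/31 differ, p = 0.387, d = 0.544.
The smallest distance is between seq1 and seq3.

seq1 and seq3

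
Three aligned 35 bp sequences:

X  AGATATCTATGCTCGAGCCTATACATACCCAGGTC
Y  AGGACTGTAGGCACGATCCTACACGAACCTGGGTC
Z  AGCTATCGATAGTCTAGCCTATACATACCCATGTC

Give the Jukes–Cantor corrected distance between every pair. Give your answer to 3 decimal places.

X–Y: 12/35 sites differ → p ≈ 0.342857, d = −0.75 ln(1 − 0.457143) = 0.458182 ≈ 0.458.
X–Z: 6/35 sites differ → p ≈ 0.171429, d = −0.75 ln(1 − 0.228572) = 0.194634 ≈ 0.195.
Y–Z: 17/35 sites differ → p ≈ 0.485714, d = −0.75 ln(1 − 0.647619) = 0.782282 ≈ 0.782.

d(X,Y) = 0.458, d(X,Z) = 0.195, d(Y,Z) = 0.782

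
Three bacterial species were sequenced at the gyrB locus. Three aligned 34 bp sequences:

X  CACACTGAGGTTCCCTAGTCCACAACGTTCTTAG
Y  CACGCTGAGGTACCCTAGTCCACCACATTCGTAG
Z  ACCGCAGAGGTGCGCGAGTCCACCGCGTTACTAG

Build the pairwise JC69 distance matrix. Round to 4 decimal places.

d(X,Y) = 0.1637, d(X,Z) = 0.4234, d(Y,Z) = 0.3734

X–Y: 5/34 sites differ → p ≈ 0.147059, d = −0.75 ln(1 − 0.196079) = 0.163691 ≈ 0.1637.
X–Z: 11/34 sites differ → p ≈ 0.323529, d = −0.75 ln(1 − 0.431372) = 0.423397 ≈ 0.4234.
Y–Z: 10/34 sites differ → p ≈ 0.294118, d = −0.75 ln(1 − 0.392157) = 0.373379 ≈ 0.3734.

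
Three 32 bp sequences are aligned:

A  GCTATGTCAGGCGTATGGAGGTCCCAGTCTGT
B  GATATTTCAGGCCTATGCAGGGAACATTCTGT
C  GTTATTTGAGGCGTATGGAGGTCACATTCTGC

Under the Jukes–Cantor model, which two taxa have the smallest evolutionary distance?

A and C

A–B: 8/32 differ, p = 0.250, d = 0.304.
A–C: 6/32 differ, p = 0.188, d = 0.216.
B–C: 7/32 differ, p = 0.219, d = 0.259.
The smallest distance is between A and C.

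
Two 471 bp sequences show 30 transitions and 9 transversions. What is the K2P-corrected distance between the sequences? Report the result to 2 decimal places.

P = 30/471 ≈ 0.063694 and Q = 9/471 ≈ 0.019108.
Under the Kimura two-parameter model, d = −½ ln(1 − 2P − Q) − ¼ ln(1 − 2Q).
1 − 2P − Q = 0.853504, giving −½ ln(0.853504) = 0.079203.
1 − 2Q = 0.961784, giving −¼ ln(0.961784) = 0.009741.
d = 0.079203 + 0.009741 = 0.088944.

0.09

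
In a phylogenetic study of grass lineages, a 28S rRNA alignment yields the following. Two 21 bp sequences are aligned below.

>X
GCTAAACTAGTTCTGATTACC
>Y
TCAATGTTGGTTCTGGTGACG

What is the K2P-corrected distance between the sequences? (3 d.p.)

0.644

Of 21 sites, 4 differences are transitions and 5 are transversions, so P = 4/21 ≈ 0.190476 and Q = 5/21 ≈ 0.238095.
Under the Kimura two-parameter model, d = −½ ln(1 − 2P − Q) − ¼ ln(1 − 2Q).
1 − 2P − Q = 0.380953, giving −½ ln(0.380953) = 0.482540.
1 − 2Q = 0.52381, giving −¼ ln(0.52381) = 0.161657.
d = 0.482540 + 0.161657 = 0.644197.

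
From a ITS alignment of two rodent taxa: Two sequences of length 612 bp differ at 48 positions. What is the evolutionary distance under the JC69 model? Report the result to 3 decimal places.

0.083

p = 48/612 ≈ 0.078431.
d = −(3/4) ln(1 − 4p/3) = −0.75 ln(1 − 0.104575) = −0.75 ln(0.895425)
  = −0.75 × (-0.110457) = 0.082843 substitutions/site.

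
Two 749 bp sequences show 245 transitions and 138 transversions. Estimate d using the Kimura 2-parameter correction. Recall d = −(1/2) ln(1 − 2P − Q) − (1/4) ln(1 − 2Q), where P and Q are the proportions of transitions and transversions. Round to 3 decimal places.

1.026

P = 245/749 ≈ 0.327103 and Q = 138/749 ≈ 0.184246.
Under the Kimura two-parameter model, d = −½ ln(1 − 2P − Q) − ¼ ln(1 − 2Q).
1 − 2P − Q = 0.161548, giving −½ ln(0.161548) = 0.911476.
1 − 2Q = 0.631508, giving −¼ ln(0.631508) = 0.114911.
d = 0.911476 + 0.114911 = 1.026387.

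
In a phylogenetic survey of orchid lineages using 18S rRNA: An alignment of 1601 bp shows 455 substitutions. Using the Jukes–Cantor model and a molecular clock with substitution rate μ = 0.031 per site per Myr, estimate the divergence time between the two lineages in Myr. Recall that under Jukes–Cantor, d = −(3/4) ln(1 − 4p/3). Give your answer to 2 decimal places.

5.76

p = 455/1601 ≈ 0.284197.
d = −(3/4) ln(1 − 4p/3) = −0.75 ln(1 − 0.378929) = −0.75 ln(0.621071)
  = −0.75 × (-0.476310) = 0.357233 substitutions/site.
Under a molecular clock d = 2μt, so t = d/(2μ) = 0.357233 / (2 × 0.031) = 5.76 Myr.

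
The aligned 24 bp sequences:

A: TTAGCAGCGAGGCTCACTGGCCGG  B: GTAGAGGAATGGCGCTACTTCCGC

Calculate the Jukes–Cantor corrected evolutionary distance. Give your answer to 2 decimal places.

The sequences differ at 13 of 24 sites, so p = 13/24 ≈ 0.541667.
d = −(3/4) ln(1 − 4p/3) = −0.75 ln(1 − 0.722223) = −0.75 ln(0.277777)
  = −0.75 × (-1.280937) = 0.960703 substitutions/site.

0.96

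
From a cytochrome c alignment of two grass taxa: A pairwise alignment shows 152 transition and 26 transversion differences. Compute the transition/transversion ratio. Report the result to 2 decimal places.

5.85

R = 152/26 = 5.846153… ≈ 5.85 (to 2 d.p.).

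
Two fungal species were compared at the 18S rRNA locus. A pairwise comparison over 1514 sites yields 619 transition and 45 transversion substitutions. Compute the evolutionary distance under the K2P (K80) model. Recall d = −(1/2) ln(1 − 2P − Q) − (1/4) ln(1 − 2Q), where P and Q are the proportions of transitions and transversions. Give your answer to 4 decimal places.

0.9554

P = 619/1514 ≈ 0.408851 and Q = 45/1514 ≈ 0.029723.
Under the Kimura two-parameter model, d = −½ ln(1 − 2P − Q) − ¼ ln(1 − 2Q).
1 − 2P − Q = 0.152575, giving −½ ln(0.152575) = 0.940050.
1 − 2Q = 0.940554, giving −¼ ln(0.940554) = 0.015322.
d = 0.940050 + 0.015322 = 0.955372.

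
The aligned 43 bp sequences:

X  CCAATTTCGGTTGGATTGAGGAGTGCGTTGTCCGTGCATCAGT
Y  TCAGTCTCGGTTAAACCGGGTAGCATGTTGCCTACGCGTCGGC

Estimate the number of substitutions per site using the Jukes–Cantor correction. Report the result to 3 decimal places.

The sequences differ at 19 of 43 sites, so p = 19/43 ≈ 0.44186.
d = −(3/4) ln(1 − 4p/3) = −0.75 ln(1 − 0.589147) = −0.75 ln(0.410853)
  = −0.75 × (-0.889520) = 0.667140 substitutions/site.

0.667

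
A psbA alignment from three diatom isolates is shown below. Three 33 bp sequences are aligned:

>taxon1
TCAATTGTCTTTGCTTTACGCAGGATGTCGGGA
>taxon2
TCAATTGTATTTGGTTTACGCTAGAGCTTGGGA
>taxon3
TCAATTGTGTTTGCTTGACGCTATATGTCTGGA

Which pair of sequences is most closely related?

taxon1 and taxon3

taxon1–taxon2: 7/33 differ, p = 0.212, d = 0.249.
taxon1–taxon3: 6/33 differ, p = 0.182, d = 0.208.
taxon2–taxon3: 8/33 differ, p = 0.242, d = 0.293.
The smallest distance is between taxon1 and taxon3.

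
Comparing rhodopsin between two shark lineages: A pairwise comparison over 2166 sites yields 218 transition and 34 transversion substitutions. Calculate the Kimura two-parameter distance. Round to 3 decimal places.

0.130

P = 218/2166 ≈ 0.100646 and Q = 34/2166 ≈ 0.015697.
Under the Kimura two-parameter model, d = −½ ln(1 − 2P − Q) − ¼ ln(1 − 2Q).
1 − 2P − Q = 0.783011, giving −½ ln(0.783011) = 0.122304.
1 − 2Q = 0.968606, giving −¼ ln(0.968606) = 0.007974.
d = 0.122304 + 0.007974 = 0.130278.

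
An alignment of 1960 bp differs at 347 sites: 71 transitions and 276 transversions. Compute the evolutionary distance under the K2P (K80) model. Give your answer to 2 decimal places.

P = 71/1960 ≈ 0.036224 and Q = 276/1960 ≈ 0.140816.
Under the Kimura two-parameter model, d = −½ ln(1 − 2P − Q) − ¼ ln(1 − 2Q).
1 − 2P − Q = 0.786736, giving −½ ln(0.786736) = 0.119931.
1 − 2Q = 0.718368, giving −¼ ln(0.718368) = 0.082693.
d = 0.119931 + 0.082693 = 0.202624.

0.20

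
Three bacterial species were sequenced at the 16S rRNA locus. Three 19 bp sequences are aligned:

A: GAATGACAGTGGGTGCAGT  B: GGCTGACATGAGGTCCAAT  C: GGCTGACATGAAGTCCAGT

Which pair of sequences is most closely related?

A–B: 7/19 differ, p = 0.368, d = 0.507.
A–C: 7/19 differ, p = 0.368, d = 0.507.
B–C: 2/19 differ, p = 0.105, d = 0.113.
The smallest distance is between B and C.

B and C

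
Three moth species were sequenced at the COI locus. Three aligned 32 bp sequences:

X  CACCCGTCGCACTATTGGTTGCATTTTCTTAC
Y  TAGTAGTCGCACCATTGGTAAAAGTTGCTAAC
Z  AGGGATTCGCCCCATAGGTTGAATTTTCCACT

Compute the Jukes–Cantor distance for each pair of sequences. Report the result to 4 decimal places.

X–Y: 11/32 sites differ → p = 0.34375, d = −0.75 ln(1 − 0.458333) = 0.459828 ≈ 0.4598.
X–Z: 14/32 sites differ → p = 0.4375, d = −0.75 ln(1 − 0.583333) = 0.656601 ≈ 0.6566.
Y–Z: 13/32 sites differ → p = 0.40625, d = −0.75 ln(1 − 0.541667) = 0.585119 ≈ 0.5851.

d(X,Y) = 0.4598, d(X,Z) = 0.6566, d(Y,Z) = 0.5851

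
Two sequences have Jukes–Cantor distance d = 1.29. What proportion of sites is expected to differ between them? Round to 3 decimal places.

0.616

p = (3/4)(1 − e^(−4d/3)) = 0.75 × (1 − e^(-1.72)) = 0.75 × (1 − 0.179066) = 0.615701.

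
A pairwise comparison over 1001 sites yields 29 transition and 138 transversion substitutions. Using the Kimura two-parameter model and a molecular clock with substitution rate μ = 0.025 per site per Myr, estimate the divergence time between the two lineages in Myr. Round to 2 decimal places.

P = 29/1001 ≈ 0.028971 and Q = 138/1001 ≈ 0.137862.
Under the Kimura two-parameter model, d = −½ ln(1 − 2P − Q) − ¼ ln(1 − 2Q).
1 − 2P − Q = 0.804196, giving −½ ln(0.804196) = 0.108956.
1 − 2Q = 0.724276, giving −¼ ln(0.724276) = 0.080646.
d = 0.108956 + 0.080646 = 0.189602.
Under a molecular clock d = 2μt, so t = d/(2μ) = 0.189602 / (2 × 0.025) = 3.79 Myr.

3.79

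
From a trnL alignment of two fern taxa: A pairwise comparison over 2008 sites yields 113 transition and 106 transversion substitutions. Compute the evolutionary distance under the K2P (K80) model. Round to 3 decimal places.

P = 113/2008 ≈ 0.056275 and Q = 106/2008 ≈ 0.052789.
Under the Kimura two-parameter model, d = −½ ln(1 − 2P − Q) − ¼ ln(1 − 2Q).
1 − 2P − Q = 0.834661, giving −½ ln(0.834661) = 0.090365.
1 − 2Q = 0.894422, giving −¼ ln(0.894422) = 0.027894.
d = 0.090365 + 0.027894 = 0.118259.

0.118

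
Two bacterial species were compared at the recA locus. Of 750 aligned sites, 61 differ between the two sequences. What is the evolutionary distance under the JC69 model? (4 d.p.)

0.0861

p = 61/750 ≈ 0.081333.
d = −(3/4) ln(1 − 4p/3) = −0.75 ln(1 − 0.108444) = −0.75 ln(0.891556)
  = −0.75 × (-0.114787) = 0.086090 substitutions/site.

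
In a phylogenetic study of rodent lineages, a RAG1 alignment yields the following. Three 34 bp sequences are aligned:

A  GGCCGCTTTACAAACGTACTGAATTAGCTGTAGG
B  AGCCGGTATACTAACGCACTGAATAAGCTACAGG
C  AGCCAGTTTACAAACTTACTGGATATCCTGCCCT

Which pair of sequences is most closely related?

A and B

A–B: 8/34 differ, p = 0.235, d = 0.282.
A–C: 12/34 differ, p = 0.353, d = 0.477.
B–C: 12/34 differ, p = 0.353, d = 0.477.
The smallest distance is between A and B.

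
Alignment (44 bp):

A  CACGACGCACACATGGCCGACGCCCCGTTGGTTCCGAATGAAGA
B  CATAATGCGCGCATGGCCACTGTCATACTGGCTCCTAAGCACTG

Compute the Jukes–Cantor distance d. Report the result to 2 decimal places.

0.70

The sequences differ at 20 of 44 sites, so p = 20/44 ≈ 0.454545.
d = −(3/4) ln(1 − 4p/3) = −0.75 ln(1 − 0.60606) = −0.75 ln(0.39394)
  = −0.75 × (-0.931557) = 0.698668 substitutions/site.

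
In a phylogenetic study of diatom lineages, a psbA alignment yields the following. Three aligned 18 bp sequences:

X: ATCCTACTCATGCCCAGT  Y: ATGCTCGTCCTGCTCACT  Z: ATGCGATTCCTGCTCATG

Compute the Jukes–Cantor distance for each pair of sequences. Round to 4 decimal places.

d(X,Y) = 0.4408, d(X,Z) = 0.5482, d(Y,Z) = 0.3470

X–Y: 6/18 sites differ → p ≈ 0.333333, d = −0.75 ln(1 − 0.444444) = 0.440839 ≈ 0.4408.
X–Z: 7/18 sites differ → p ≈ 0.388889, d = −0.75 ln(1 − 0.518519) = 0.548166 ≈ 0.5482.
Y–Z: 5/18 sites differ → p ≈ 0.277778, d = −0.75 ln(1 − 0.370371) = 0.346968 ≈ 0.3470.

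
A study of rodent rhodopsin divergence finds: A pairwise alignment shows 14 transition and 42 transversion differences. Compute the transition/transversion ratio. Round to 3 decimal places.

0.333

R = 14/42 = 0.333333… ≈ 0.333 (to 3 d.p.).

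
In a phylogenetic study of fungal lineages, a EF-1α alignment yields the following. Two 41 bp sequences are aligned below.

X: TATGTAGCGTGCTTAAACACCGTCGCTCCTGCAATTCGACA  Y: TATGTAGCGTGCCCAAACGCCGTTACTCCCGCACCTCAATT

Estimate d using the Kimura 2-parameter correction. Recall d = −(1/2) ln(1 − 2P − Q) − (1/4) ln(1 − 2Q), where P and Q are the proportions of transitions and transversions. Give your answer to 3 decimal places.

0.360

Of 41 sites, 9 differences are transitions and 2 are transversions, so P = 9/41 ≈ 0.219512 and Q = 2/41 ≈ 0.04878.
Under the Kimura two-parameter model, d = −½ ln(1 − 2P − Q) − ¼ ln(1 − 2Q).
1 − 2P − Q = 0.512196, giving −½ ln(0.512196) = 0.334524.
1 − 2Q = 0.90244, giving −¼ ln(0.90244) = 0.025663.
d = 0.334524 + 0.025663 = 0.360187.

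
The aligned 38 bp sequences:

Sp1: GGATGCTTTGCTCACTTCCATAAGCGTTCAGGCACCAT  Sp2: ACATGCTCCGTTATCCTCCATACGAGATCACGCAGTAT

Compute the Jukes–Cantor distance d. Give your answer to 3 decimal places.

The sequences differ at 14 of 38 sites, so p = 14/38 ≈ 0.368421.
d = −(3/4) ln(1 − 4p/3) = −0.75 ln(1 − 0.491228) = −0.75 ln(0.508772)
  = −0.75 × (-0.675755) = 0.506816 substitutions/site.

0.507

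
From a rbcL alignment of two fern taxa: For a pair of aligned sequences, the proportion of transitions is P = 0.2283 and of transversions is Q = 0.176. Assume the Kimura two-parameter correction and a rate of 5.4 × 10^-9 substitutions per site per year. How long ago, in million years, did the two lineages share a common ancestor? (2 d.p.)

56.40

Under the Kimura two-parameter model, d = −½ ln(1 − 2P − Q) − ¼ ln(1 − 2Q).
1 − 2P − Q = 0.3674, giving −½ ln(0.3674) = 0.500652.
1 − 2Q = 0.648, giving −¼ ln(0.648) = 0.108466.
d = 0.500652 + 0.108466 = 0.609118.
Under a molecular clock d = 2μt, so t = d/(2μ) = 0.609118 / (2 × 5.4 × 10^-9) = 56.40 million years.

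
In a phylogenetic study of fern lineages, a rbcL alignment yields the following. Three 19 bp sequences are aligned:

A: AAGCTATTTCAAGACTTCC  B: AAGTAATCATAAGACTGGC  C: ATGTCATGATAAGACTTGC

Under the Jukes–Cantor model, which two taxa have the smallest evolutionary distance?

B and C

A–B: 7/19 differ, p = 0.368, d = 0.507.
A–C: 7/19 differ, p = 0.368, d = 0.507.
B–C: 4/19 differ, p = 0.211, d = 0.247.
The smallest distance is between B and C.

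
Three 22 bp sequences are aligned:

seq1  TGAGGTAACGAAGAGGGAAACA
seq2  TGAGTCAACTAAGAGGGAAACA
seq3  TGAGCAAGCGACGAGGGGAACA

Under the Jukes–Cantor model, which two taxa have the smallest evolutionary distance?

seq1–seq2: 3/22 differ, p = 0.136, d = 0.151.
seq1–seq3: 5/22 differ, p = 0.227, d = 0.271.
seq2–seq3: 6/22 differ, p = 0.273, d = 0.339.
The smallest distance is between seq1 and seq2.

seq1 and seq2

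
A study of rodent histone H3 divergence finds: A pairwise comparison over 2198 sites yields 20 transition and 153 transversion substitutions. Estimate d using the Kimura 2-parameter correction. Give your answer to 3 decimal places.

0.083

P = 20/2198 ≈ 0.009099 and Q = 153/2198 ≈ 0.069609.
Under the Kimura two-parameter model, d = −½ ln(1 − 2P − Q) − ¼ ln(1 − 2Q).
1 − 2P − Q = 0.912193, giving −½ ln(0.912193) = 0.045952.
1 − 2Q = 0.860782, giving −¼ ln(0.860782) = 0.037479.
d = 0.045952 + 0.037479 = 0.083431.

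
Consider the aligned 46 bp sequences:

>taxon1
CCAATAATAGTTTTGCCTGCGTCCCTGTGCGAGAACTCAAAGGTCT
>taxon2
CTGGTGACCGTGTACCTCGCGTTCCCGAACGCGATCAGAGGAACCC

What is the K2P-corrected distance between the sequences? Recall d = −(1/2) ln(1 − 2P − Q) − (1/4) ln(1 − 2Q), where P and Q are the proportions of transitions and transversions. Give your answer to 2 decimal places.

1.23

Of 46 sites, 16 differences are transitions and 9 are transversions, so P = 16/46 ≈ 0.347826 and Q = 9/46 ≈ 0.195652.
Under the Kimura two-parameter model, d = −½ ln(1 − 2P − Q) − ¼ ln(1 − 2Q).
1 − 2P − Q = 0.108696, giving −½ ln(0.108696) = 1.109600.
1 − 2Q = 0.608696, giving −¼ ln(0.608696) = 0.124109.
d = 1.109600 + 0.124109 = 1.233709.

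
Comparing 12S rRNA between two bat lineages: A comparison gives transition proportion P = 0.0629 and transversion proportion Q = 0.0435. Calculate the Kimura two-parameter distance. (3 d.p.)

Under the Kimura two-parameter model, d = −½ ln(1 − 2P − Q) − ¼ ln(1 − 2Q).
1 − 2P − Q = 0.8307, giving −½ ln(0.8307) = 0.092743.
1 − 2Q = 0.913, giving −¼ ln(0.913) = 0.022755.
d = 0.092743 + 0.022755 = 0.115498.

0.115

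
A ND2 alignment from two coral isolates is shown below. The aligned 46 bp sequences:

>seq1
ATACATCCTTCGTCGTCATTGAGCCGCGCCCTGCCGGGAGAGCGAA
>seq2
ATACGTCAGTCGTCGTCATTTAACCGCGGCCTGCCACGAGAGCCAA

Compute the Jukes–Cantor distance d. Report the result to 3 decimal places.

The sequences differ at 9 of 46 sites (5, 8, 9, 21, 23, 29, 36, 37, 44), so p = 9/46 ≈ 0.195652.
d = −(3/4) ln(1 − 4p/3) = −0.75 ln(1 − 0.260869) = −0.75 ln(0.739131)
  = −0.75 × (-0.302280) = 0.226710 substitutions/site.

0.227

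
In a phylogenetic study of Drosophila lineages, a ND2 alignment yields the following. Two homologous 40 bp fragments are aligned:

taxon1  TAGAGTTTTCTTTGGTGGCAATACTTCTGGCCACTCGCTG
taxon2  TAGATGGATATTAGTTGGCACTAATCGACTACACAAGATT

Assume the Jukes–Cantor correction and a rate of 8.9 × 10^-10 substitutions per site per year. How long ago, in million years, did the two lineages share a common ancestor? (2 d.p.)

The sequences differ at 19 of 40 sites, so p = 19/40 = 0.475.
d = −(3/4) ln(1 − 4p/3) = −0.75 ln(1 − 0.633333) = −0.75 ln(0.366667)
  = −0.75 × (-1.003301) = 0.752476 substitutions/site.
Under a molecular clock d = 2μt, so t = d/(2μ) = 0.752476 / (2 × 8.9 × 10^-10) = 422.74 million years.

422.74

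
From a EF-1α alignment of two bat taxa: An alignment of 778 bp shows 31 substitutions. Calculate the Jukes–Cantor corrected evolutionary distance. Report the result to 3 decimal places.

0.041

p = 31/778 ≈ 0.039846.
d = −(3/4) ln(1 − 4p/3) = −0.75 ln(1 − 0.053128) = −0.75 ln(0.946872)
  = −0.75 × (-0.054591) = 0.040943 substitutions/site.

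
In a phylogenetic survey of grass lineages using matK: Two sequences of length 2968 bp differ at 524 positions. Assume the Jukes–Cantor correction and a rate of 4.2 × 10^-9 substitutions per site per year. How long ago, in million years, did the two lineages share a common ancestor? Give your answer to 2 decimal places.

p = 524/2968 ≈ 0.17655.
d = −(3/4) ln(1 − 4p/3) = −0.75 ln(1 − 0.2354) = −0.75 ln(0.7646)
  = −0.75 × (-0.268402) = 0.201302 substitutions/site.
Under a molecular clock d = 2μt, so t = d/(2μ) = 0.201302 / (2 × 4.2 × 10^-9) = 23.96 million years.

23.96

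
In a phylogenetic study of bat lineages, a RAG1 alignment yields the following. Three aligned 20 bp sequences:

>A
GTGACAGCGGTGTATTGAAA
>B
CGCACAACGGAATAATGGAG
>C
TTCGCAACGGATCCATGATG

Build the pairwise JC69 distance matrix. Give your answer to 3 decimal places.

d(A,B) = 0.687, d(A,C) = 0.991, d(B,C) = 0.572

A–B: 9/20 sites differ → p = 0.45, d = −0.75 ln(1 − 0.6) = 0.687218 ≈ 0.687.
A–C: 11/20 sites differ → p = 0.55, d = −0.75 ln(1 − 0.733333) = 0.991316 ≈ 0.991.
B–C: 8/20 sites differ → p = 0.4, d = −0.75 ln(1 − 0.533333) = 0.571605 ≈ 0.572.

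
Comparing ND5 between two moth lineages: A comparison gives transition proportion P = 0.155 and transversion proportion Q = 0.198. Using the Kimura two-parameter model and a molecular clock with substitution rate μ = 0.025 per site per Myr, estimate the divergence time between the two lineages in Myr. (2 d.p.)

Under the Kimura two-parameter model, d = −½ ln(1 − 2P − Q) − ¼ ln(1 − 2Q).
1 − 2P − Q = 0.492, giving −½ ln(0.492) = 0.354638.
1 − 2Q = 0.604, giving −¼ ln(0.604) = 0.126045.
d = 0.354638 + 0.126045 = 0.480683.
Under a molecular clock d = 2μt, so t = d/(2μ) = 0.480683 / (2 × 0.025) = 9.61 Myr.

9.61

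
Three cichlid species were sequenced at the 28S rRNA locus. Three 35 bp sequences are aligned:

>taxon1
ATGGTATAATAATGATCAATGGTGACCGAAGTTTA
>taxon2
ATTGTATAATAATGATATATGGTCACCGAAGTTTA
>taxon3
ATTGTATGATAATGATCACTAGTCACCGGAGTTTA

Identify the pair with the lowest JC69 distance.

taxon1–taxon2: 4/35 differ, p = 0.114, d = 0.124.
taxon1–taxon3: 6/35 differ, p = 0.171, d = 0.195.
taxon2–taxon3: 6/35 differ, p = 0.171, d = 0.195.
The smallest distance is between taxon1 and taxon2.

taxon1 and taxon2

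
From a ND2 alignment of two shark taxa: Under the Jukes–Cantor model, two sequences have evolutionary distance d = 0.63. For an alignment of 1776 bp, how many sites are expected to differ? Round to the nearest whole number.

Invert JC69: p = (3/4)(1 − e^(−4d/3)) = 0.75 × (1 − e^(-0.84)) = 0.75 × (1 − 0.431711) = 0.426217.
Expected differing sites = pL ≈ 0.426217 × 1776 = 756.961392 ≈ 757.

757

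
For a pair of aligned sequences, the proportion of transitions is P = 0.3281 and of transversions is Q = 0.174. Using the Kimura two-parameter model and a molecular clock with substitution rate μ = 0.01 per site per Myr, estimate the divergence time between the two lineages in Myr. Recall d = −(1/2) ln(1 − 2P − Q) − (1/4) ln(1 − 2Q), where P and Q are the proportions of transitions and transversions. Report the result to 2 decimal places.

49.67

Under the Kimura two-parameter model, d = −½ ln(1 − 2P − Q) − ¼ ln(1 − 2Q).
1 − 2P − Q = 0.1698, giving −½ ln(0.1698) = 0.886567.
1 − 2Q = 0.652, giving −¼ ln(0.652) = 0.106928.
d = 0.886567 + 0.106928 = 0.993495.
Under a molecular clock d = 2μt, so t = d/(2μ) = 0.993495 / (2 × 0.01) = 49.67 Myr.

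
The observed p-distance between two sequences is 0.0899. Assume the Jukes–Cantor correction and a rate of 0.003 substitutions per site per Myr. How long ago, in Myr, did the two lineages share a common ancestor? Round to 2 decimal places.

d = −(3/4) ln(1 − 4p/3) = −0.75 ln(1 − 0.119867) = −0.75 ln(0.880133)
  = −0.75 × (-0.127682) = 0.095762 substitutions/site.
Under a molecular clock d = 2μt, so t = d/(2μ) = 0.095762 / (2 × 0.003) = 15.96 Myr.

15.96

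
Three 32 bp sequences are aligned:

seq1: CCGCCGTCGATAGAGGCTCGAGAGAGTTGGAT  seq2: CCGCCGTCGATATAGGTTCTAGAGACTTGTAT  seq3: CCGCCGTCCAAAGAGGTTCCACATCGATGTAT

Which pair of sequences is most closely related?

seq1–seq2: 5/32 differ, p = 0.156, d = 0.175.
seq1–seq3: 9/32 differ, p = 0.281, d = 0.353.
seq2–seq3: 9/32 differ, p = 0.281, d = 0.353.
The smallest distance is between seq1 and seq2.

seq1 and seq2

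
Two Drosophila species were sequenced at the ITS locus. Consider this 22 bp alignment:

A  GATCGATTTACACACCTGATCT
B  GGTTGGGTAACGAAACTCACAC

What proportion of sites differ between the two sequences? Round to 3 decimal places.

0.545

The sequences differ at 12 of 22 positions.
p = 12/22 = 0.545454… ≈ 0.545 (to 3 d.p.).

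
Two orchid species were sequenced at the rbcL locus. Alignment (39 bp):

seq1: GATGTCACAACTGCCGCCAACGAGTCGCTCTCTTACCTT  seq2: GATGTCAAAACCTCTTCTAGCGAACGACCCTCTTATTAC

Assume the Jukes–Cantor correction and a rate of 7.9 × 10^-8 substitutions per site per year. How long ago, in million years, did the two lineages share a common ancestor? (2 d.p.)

3.76

The sequences differ at 16 of 39 sites, so p = 16/39 ≈ 0.410256.
d = −(3/4) ln(1 − 4p/3) = −0.75 ln(1 − 0.547008) = −0.75 ln(0.452992)
  = −0.75 × (-0.791881) = 0.593911 substitutions/site.
Under a molecular clock d = 2μt, so t = d/(2μ) = 0.593911 / (2 × 7.9 × 10^-8) = 3.76 million years.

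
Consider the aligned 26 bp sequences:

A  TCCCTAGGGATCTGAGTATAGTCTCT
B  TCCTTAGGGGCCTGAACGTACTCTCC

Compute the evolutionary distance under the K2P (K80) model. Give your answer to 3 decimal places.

Of 26 sites, 7 differences are transitions and 1 are transversions, so P = 7/26 ≈ 0.269231 and Q = 1/26 ≈ 0.038462.
Under the Kimura two-parameter model, d = −½ ln(1 − 2P − Q) − ¼ ln(1 − 2Q).
1 − 2P − Q = 0.423076, giving −½ ln(0.423076) = 0.430102.
1 − 2Q = 0.923076, giving −¼ ln(0.923076) = 0.020011.
d = 0.430102 + 0.020011 = 0.450113.

0.450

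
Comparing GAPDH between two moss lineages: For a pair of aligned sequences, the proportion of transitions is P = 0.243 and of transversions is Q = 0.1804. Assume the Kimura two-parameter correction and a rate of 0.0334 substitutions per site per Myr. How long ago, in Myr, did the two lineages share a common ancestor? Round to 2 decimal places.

Under the Kimura two-parameter model, d = −½ ln(1 − 2P − Q) − ¼ ln(1 − 2Q).
1 − 2P − Q = 0.3336, giving −½ ln(0.3336) = 0.548906.
1 − 2Q = 0.6392, giving −¼ ln(0.6392) = 0.111884.
d = 0.548906 + 0.111884 = 0.660790.
Under a molecular clock d = 2μt, so t = d/(2μ) = 0.660790 / (2 × 0.0334) = 9.89 Myr.

9.89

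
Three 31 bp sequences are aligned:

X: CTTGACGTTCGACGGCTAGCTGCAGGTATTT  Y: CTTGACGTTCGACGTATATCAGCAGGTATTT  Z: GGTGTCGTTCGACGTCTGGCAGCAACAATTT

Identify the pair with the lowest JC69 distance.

X–Y: 4/31 differ, p = 0.129, d = 0.142.
X–Z: 9/31 differ, p = 0.290, d = 0.367.
Y–Z: 9/31 differ, p = 0.290, d = 0.367.
The smallest distance is between X and Y.

X and Y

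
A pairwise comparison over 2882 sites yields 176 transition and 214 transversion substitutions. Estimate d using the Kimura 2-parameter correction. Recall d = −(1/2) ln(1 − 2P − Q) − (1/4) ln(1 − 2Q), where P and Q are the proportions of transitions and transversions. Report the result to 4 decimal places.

P = 176/2882 ≈ 0.061069 and Q = 214/2882 ≈ 0.074254.
Under the Kimura two-parameter model, d = −½ ln(1 − 2P − Q) − ¼ ln(1 − 2Q).
1 − 2P − Q = 0.803608, giving −½ ln(0.803608) = 0.109322.
1 − 2Q = 0.851492, giving −¼ ln(0.851492) = 0.040191.
d = 0.109322 + 0.040191 = 0.149513.

0.1495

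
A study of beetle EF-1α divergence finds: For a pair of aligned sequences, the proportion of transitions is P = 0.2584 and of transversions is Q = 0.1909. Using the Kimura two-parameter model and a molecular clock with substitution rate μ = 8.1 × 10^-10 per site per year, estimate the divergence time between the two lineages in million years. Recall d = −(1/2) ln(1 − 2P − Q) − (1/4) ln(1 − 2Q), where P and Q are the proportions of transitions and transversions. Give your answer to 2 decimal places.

453.84

Under the Kimura two-parameter model, d = −½ ln(1 − 2P − Q) − ¼ ln(1 − 2Q).
1 − 2P − Q = 0.2923, giving −½ ln(0.2923) = 0.614987.
1 − 2Q = 0.6182, giving −¼ ln(0.6182) = 0.120236.
d = 0.614987 + 0.120236 = 0.735223.
Under a molecular clock d = 2μt, so t = d/(2μ) = 0.735223 / (2 × 8.1 × 10^-10) = 453.84 million years.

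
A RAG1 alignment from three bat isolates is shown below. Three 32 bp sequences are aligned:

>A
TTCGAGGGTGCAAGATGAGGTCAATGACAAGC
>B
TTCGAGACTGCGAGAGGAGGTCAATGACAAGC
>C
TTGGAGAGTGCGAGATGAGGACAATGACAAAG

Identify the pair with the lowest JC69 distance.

A and B

A–B: 4/32 differ, p = 0.125, d = 0.137.
A–C: 6/32 differ, p = 0.188, d = 0.216.
B–C: 6/32 differ, p = 0.188, d = 0.216.
The smallest distance is between A and B.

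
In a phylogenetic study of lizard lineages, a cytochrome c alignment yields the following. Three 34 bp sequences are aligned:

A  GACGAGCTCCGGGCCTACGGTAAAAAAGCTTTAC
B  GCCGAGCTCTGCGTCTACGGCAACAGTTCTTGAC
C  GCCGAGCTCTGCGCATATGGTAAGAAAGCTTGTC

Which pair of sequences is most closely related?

A and C

A–B: 10/34 differ, p = 0.294, d = 0.373.
A–C: 8/34 differ, p = 0.235, d = 0.282.
B–C: 9/34 differ, p = 0.265, d = 0.326.
The smallest distance is between A and C.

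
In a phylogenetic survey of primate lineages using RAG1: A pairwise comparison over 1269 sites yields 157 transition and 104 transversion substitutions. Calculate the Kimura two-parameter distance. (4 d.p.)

0.2445

P = 157/1269 ≈ 0.123719 and Q = 104/1269 ≈ 0.081954.
Under the Kimura two-parameter model, d = −½ ln(1 − 2P − Q) − ¼ ln(1 − 2Q).
1 − 2P − Q = 0.670608, giving −½ ln(0.670608) = 0.199785.
1 − 2Q = 0.836092, giving −¼ ln(0.836092) = 0.044754.
d = 0.199785 + 0.044754 = 0.244539.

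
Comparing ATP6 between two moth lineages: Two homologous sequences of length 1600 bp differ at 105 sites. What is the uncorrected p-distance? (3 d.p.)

0.066

p = 105/1600 = 0.065625 ≈ 0.066 (to 3 d.p.).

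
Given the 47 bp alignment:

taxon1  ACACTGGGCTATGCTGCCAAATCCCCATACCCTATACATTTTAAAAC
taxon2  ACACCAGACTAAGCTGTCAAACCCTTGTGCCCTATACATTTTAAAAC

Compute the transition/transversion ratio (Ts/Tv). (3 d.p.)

Transitions are A↔G and C↔T; transversions are all other mismatches.
Transitions: 9. Transversions: 1.
R = 9/1 = 9.000.

9.000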